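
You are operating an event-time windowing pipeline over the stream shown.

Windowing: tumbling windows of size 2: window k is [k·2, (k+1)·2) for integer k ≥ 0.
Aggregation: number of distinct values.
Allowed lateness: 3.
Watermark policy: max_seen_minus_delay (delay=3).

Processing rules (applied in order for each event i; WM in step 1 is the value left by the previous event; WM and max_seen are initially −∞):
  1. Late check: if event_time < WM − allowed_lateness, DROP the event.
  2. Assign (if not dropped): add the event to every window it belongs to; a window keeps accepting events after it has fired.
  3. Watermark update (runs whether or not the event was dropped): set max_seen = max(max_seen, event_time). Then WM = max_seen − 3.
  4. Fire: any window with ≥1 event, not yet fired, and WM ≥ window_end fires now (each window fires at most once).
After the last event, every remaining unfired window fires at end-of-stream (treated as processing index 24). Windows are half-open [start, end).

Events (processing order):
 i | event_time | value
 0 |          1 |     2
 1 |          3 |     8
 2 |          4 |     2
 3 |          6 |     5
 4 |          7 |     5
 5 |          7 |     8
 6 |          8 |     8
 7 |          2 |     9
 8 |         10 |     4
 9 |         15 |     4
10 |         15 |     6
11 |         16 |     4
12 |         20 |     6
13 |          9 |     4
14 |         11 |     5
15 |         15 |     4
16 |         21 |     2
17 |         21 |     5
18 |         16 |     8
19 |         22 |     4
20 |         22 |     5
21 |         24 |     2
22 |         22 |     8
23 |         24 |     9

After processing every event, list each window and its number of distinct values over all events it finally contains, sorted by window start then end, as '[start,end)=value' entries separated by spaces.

[0,2)=1 [2,4)=2 [4,6)=1 [6,8)=2 [8,10)=1 [10,12)=1 [14,16)=2 [16,18)=2 [20,22)=3 [22,24)=3 [24,26)=2

i=0 t=1 v=2: → [0,2); WM=-2
i=1 t=3 v=8: → [2,4); WM=0
i=2 t=4 v=2: → [4,6); WM=1
i=3 t=6 v=5: → [6,8); WM=3; [0,2) fires=1
i=4 t=7 v=5: → [6,8); WM=4; [2,4) fires=1
i=5 t=7 v=8: → [6,8); WM=4
i=6 t=8 v=8: → [8,10); WM=5
i=7 t=2 v=9: → [2,4); WM=5
i=8 t=10 v=4: → [10,12); WM=7; [4,6) fires=1
i=9 t=15 v=4: → [14,16); WM=12; [6,8) fires=2 [8,10) fires=1 [10,12) fires=1
i=10 t=15 v=6: → [14,16); WM=12
i=11 t=16 v=4: → [16,18); WM=13
i=12 t=20 v=6: → [20,22); WM=17; [14,16) fires=2
i=13 t=9 v=4: DROP (t<17-3); WM=17
i=14 t=11 v=5: DROP (t<17-3); WM=17
i=15 t=15 v=4: → [14,16); WM=17
i=16 t=21 v=2: → [20,22); WM=18; [16,18) fires=1
i=17 t=21 v=5: → [20,22); WM=18
i=18 t=16 v=8: → [16,18); WM=18
i=19 t=22 v=4: → [22,24); WM=19
i=20 t=22 v=5: → [22,24); WM=19
i=21 t=24 v=2: → [24,26); WM=21
i=22 t=22 v=8: → [22,24); WM=21
i=23 t=24 v=9: → [24,26); WM=21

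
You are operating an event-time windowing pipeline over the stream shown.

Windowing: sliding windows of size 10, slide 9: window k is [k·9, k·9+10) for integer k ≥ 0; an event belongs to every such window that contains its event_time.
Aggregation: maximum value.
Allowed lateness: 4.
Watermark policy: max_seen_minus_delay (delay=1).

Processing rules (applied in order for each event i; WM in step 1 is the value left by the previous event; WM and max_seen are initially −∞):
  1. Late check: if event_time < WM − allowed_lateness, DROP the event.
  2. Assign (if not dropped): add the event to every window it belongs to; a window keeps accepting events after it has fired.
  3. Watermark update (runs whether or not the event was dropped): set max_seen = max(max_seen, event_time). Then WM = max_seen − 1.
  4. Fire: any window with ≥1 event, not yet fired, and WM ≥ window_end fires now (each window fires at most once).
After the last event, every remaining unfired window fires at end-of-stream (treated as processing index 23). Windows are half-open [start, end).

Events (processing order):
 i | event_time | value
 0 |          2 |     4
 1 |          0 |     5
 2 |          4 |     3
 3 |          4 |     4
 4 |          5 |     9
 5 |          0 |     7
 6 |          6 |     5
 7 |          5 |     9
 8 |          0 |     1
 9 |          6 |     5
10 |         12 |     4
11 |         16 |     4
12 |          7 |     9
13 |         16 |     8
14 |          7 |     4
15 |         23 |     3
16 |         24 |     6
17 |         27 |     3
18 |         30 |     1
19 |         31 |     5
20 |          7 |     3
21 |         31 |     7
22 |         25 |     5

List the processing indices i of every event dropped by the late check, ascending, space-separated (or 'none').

8 12 14 20 22

i=0 t=2 v=4: → [0,10); WM=1
i=1 t=0 v=5: → [0,10); WM=1
i=2 t=4 v=3: → [0,10); WM=3
i=3 t=4 v=4: → [0,10); WM=3
i=4 t=5 v=9: → [0,10); WM=4
i=5 t=0 v=7: → [0,10); WM=4
i=6 t=6 v=5: → [0,10); WM=5
i=7 t=5 v=9: → [0,10); WM=5
i=8 t=0 v=1: DROP (t<5-4); WM=5
i=9 t=6 v=5: → [0,10); WM=5
i=10 t=12 v=4: → [9,19); WM=11; [0,10) fires=9
i=11 t=16 v=4: → [9,19); WM=15
i=12 t=7 v=9: DROP (t<15-4); WM=15
i=13 t=16 v=8: → [9,19); WM=15
i=14 t=7 v=4: DROP (t<15-4); WM=15
i=15 t=23 v=3: → [18,28); WM=22; [9,19) fires=8
i=16 t=24 v=6: → [18,28); WM=23
i=17 t=27 v=3: → [27,37),[18,28); WM=26
i=18 t=30 v=1: → [27,37); WM=29; [18,28) fires=6
i=19 t=31 v=5: → [27,37); WM=30
i=20 t=7 v=3: DROP (t<30-4); WM=30
i=21 t=31 v=7: → [27,37); WM=30
i=22 t=25 v=5: DROP (t<30-4); WM=30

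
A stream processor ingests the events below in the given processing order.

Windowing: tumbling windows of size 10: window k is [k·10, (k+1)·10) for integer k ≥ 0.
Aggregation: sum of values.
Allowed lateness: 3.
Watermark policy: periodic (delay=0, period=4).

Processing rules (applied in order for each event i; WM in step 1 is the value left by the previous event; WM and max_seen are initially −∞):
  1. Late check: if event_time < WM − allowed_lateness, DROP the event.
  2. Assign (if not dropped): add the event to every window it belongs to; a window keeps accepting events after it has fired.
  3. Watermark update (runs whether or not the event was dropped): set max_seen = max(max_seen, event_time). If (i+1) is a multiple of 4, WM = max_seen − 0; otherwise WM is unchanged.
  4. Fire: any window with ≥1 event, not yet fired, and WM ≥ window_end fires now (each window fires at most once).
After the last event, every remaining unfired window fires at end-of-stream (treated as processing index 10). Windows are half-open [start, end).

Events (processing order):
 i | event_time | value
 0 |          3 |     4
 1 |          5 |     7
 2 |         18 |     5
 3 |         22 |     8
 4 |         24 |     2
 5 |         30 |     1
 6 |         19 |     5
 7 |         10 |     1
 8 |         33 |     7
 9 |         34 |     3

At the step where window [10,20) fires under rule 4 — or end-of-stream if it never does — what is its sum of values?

5

i=0 t=3 v=4: → [0,10); WM=−∞
i=1 t=5 v=7: → [0,10); WM=−∞
i=2 t=18 v=5: → [10,20); WM=−∞
i=3 t=22 v=8: → [20,30); WM=22; [0,10) fires=11 [10,20) fires=5
i=4 t=24 v=2: → [20,30); WM=22
i=5 t=30 v=1: → [30,40); WM=22
i=6 t=19 v=5: → [10,20); WM=22
i=7 t=10 v=1: DROP (t<22-3); WM=30; [20,30) fires=10
i=8 t=33 v=7: → [30,40); WM=30
i=9 t=34 v=3: → [30,40); WM=30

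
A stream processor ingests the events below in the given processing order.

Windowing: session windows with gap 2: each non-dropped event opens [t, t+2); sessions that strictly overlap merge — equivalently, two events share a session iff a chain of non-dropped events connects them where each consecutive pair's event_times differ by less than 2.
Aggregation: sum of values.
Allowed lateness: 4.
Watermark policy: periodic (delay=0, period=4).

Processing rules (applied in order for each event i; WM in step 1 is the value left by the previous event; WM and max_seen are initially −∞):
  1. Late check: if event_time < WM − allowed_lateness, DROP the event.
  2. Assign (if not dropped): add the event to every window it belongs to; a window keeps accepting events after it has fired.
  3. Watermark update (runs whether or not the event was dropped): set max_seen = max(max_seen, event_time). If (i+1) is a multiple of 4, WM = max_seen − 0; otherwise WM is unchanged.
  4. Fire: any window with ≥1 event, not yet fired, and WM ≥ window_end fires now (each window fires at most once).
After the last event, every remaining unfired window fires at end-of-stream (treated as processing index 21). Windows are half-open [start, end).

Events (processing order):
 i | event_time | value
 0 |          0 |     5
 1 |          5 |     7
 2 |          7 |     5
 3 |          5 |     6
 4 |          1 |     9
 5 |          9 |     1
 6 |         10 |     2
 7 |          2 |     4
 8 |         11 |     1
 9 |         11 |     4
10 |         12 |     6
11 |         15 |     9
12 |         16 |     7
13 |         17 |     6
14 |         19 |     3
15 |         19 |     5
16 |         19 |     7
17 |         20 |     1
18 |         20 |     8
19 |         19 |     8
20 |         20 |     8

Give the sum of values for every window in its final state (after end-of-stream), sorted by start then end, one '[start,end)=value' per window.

i=0 t=0 v=5: → [0,2); WM=−∞
i=1 t=5 v=7: → [5,7); WM=−∞
i=2 t=7 v=5: → [7,9); WM=−∞
i=3 t=5 v=6: → [5,7); WM=7
i=4 t=1 v=9: DROP (t<7-4); WM=7
i=5 t=9 v=1: → [9,11); WM=7
i=6 t=10 v=2: → [9,12); WM=7
i=7 t=2 v=4: DROP (t<7-4); WM=10
i=8 t=11 v=1: → [9,13); WM=10
i=9 t=11 v=4: → [9,13); WM=10
i=10 t=12 v=6: → [9,14); WM=10
i=11 t=15 v=9: → [15,17); WM=15
i=12 t=16 v=7: → [15,18); WM=15
i=13 t=17 v=6: → [15,19); WM=15
i=14 t=19 v=3: → [19,21); WM=15
i=15 t=19 v=5: → [19,21); WM=19
i=16 t=19 v=7: → [19,21); WM=19
i=17 t=20 v=1: → [19,22); WM=19
i=18 t=20 v=8: → [19,22); WM=19
i=19 t=19 v=8: → [19,22); WM=20
i=20 t=20 v=8: → [19,22); WM=20

[0,2)=5 [5,7)=13 [7,9)=5 [9,14)=14 [15,19)=22 [19,22)=40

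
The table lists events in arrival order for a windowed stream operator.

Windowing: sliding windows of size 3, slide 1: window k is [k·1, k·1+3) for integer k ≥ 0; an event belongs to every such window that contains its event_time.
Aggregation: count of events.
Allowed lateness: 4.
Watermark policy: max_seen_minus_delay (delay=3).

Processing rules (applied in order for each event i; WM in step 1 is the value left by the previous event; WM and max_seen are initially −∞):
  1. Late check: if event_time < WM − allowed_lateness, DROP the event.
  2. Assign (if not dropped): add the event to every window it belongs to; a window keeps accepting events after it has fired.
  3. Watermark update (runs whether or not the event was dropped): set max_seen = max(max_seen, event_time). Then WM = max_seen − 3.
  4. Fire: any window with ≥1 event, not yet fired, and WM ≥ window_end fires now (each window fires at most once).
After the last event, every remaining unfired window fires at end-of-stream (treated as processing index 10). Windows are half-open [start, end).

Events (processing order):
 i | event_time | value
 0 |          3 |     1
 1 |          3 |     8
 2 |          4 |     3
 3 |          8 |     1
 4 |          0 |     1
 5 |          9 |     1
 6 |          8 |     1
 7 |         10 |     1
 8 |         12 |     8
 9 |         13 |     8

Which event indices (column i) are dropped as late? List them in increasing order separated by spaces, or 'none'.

4

i=0 t=3 v=1: → [3,6),[2,5),[1,4); WM=0
i=1 t=3 v=8: → [3,6),[2,5),[1,4); WM=0
i=2 t=4 v=3: → [4,7),[3,6),[2,5); WM=1
i=3 t=8 v=1: → [8,11),[7,10),[6,9); WM=5; [1,4) fires=2 [2,5) fires=3
i=4 t=0 v=1: DROP (t<5-4); WM=5
i=5 t=9 v=1: → [9,12),[8,11),[7,10); WM=6; [3,6) fires=3
i=6 t=8 v=1: → [8,11),[7,10),[6,9); WM=6
i=7 t=10 v=1: → [10,13),[9,12),[8,11); WM=7; [4,7) fires=1
i=8 t=12 v=8: → [12,15),[11,14),[10,13); WM=9; [6,9) fires=2
i=9 t=13 v=8: → [13,16),[12,15),[11,14); WM=10; [7,10) fires=3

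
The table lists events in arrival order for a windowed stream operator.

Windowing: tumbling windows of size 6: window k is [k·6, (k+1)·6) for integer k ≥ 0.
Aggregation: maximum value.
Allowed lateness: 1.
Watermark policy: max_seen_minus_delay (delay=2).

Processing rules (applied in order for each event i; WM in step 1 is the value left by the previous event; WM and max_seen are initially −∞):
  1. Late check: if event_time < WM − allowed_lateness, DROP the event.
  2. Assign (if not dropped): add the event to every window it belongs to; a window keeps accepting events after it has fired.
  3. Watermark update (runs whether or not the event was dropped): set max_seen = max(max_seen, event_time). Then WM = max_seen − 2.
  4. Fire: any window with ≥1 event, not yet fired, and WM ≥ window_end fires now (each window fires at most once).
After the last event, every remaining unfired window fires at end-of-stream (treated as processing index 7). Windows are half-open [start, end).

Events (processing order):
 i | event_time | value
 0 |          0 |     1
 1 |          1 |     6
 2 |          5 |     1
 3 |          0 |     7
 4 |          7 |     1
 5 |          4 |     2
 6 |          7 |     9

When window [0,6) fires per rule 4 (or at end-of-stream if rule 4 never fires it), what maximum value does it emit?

i=0 t=0 v=1: → [0,6); WM=-2
i=1 t=1 v=6: → [0,6); WM=-1
i=2 t=5 v=1: → [0,6); WM=3
i=3 t=0 v=7: DROP (t<3-1); WM=3
i=4 t=7 v=1: → [6,12); WM=5
i=5 t=4 v=2: → [0,6); WM=5
i=6 t=7 v=9: → [6,12); WM=5

6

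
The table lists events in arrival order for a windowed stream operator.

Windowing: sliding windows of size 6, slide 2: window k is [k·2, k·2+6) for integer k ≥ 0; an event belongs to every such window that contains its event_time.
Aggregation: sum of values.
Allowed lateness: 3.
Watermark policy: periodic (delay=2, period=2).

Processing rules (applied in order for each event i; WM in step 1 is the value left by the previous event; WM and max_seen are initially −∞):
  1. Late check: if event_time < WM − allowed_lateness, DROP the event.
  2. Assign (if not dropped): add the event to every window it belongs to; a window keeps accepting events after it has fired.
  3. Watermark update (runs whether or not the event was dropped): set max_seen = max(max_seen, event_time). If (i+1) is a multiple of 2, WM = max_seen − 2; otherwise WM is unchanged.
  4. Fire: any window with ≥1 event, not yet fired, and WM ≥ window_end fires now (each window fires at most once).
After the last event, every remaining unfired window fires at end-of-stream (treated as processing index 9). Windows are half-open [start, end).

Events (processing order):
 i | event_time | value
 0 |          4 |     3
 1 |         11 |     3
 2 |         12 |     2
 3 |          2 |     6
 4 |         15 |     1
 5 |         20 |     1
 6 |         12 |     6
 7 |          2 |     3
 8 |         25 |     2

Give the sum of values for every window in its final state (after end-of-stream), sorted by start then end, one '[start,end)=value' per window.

i=0 t=4 v=3: → [4,10),[2,8),[0,6); WM=−∞
i=1 t=11 v=3: → [10,16),[8,14),[6,12); WM=9; [0,6) fires=3 [2,8) fires=3
i=2 t=12 v=2: → [12,18),[10,16),[8,14); WM=9
i=3 t=2 v=6: DROP (t<9-3); WM=10; [4,10) fires=3
i=4 t=15 v=1: → [14,20),[12,18),[10,16); WM=10
i=5 t=20 v=1: → [20,26),[18,24),[16,22); WM=18; [6,12) fires=3 [8,14) fires=5 [10,16) fires=6 [12,18) fires=3
i=6 t=12 v=6: DROP (t<18-3); WM=18
i=7 t=2 v=3: DROP (t<18-3); WM=18
i=8 t=25 v=2: → [24,30),[22,28),[20,26); WM=18

[0,6)=3 [2,8)=3 [4,10)=3 [6,12)=3 [8,14)=5 [10,16)=6 [12,18)=3 [14,20)=1 [16,22)=1 [18,24)=1 [20,26)=3 [22,28)=2 [24,30)=2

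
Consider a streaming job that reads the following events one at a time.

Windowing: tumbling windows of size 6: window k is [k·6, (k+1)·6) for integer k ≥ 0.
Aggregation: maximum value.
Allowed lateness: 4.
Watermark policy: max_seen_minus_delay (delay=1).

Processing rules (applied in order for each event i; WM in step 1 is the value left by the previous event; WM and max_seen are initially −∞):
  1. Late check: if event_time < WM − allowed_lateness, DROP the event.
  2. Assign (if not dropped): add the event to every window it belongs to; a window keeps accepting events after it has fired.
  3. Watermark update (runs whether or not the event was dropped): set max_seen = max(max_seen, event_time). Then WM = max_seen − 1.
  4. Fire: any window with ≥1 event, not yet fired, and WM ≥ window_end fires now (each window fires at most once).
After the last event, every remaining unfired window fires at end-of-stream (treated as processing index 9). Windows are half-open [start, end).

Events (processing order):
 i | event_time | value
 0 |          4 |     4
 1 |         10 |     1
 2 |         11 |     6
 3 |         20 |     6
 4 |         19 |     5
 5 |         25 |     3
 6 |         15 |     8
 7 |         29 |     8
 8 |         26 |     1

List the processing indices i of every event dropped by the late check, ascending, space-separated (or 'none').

6

i=0 t=4 v=4: → [0,6); WM=3
i=1 t=10 v=1: → [6,12); WM=9; [0,6) fires=4
i=2 t=11 v=6: → [6,12); WM=10
i=3 t=20 v=6: → [18,24); WM=19; [6,12) fires=6
i=4 t=19 v=5: → [18,24); WM=19
i=5 t=25 v=3: → [24,30); WM=24; [18,24) fires=6
i=6 t=15 v=8: DROP (t<24-4); WM=24
i=7 t=29 v=8: → [24,30); WM=28
i=8 t=26 v=1: → [24,30); WM=28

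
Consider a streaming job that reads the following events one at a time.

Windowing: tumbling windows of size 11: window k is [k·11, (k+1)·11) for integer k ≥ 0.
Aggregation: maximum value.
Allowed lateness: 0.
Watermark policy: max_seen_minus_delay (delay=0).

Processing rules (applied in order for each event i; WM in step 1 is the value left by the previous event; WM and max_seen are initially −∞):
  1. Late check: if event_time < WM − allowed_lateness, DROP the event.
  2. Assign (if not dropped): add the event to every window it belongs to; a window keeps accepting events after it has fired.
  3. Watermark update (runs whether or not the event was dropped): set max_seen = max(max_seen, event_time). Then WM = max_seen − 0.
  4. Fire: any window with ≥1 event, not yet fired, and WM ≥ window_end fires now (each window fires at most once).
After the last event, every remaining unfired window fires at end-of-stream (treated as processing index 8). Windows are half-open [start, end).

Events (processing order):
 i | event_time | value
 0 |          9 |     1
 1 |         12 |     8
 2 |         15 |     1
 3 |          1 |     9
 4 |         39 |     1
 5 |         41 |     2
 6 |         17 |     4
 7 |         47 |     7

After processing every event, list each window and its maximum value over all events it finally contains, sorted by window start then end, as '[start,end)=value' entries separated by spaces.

[0,11)=1 [11,22)=8 [33,44)=2 [44,55)=7

i=0 t=9 v=1: → [0,11); WM=9
i=1 t=12 v=8: → [11,22); WM=12; [0,11) fires=1
i=2 t=15 v=1: → [11,22); WM=15
i=3 t=1 v=9: DROP (t<15-0); WM=15
i=4 t=39 v=1: → [33,44); WM=39; [11,22) fires=8
i=5 t=41 v=2: → [33,44); WM=41
i=6 t=17 v=4: DROP (t<41-0); WM=41
i=7 t=47 v=7: → [44,55); WM=47; [33,44) fires=2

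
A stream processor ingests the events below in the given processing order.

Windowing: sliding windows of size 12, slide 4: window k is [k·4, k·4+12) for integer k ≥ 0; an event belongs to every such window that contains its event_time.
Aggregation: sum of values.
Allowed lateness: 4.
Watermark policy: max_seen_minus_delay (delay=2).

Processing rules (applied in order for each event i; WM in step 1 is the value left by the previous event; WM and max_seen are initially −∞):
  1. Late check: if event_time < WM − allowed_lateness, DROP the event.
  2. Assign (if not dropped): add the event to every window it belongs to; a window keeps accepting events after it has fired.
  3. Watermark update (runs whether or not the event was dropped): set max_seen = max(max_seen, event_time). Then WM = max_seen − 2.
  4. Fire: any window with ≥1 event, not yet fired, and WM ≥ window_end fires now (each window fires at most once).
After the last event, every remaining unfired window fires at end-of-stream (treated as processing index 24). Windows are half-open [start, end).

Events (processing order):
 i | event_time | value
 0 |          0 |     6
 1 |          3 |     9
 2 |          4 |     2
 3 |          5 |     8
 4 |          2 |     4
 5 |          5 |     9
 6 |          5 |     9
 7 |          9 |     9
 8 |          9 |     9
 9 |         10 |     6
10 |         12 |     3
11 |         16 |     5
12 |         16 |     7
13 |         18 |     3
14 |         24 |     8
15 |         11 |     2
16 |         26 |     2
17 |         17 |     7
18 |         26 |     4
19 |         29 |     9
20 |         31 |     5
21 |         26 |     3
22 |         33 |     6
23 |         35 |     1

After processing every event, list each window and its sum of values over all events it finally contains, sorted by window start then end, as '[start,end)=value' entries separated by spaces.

i=0 t=0 v=6: → [0,12); WM=-2
i=1 t=3 v=9: → [0,12); WM=1
i=2 t=4 v=2: → [4,16),[0,12); WM=2
i=3 t=5 v=8: → [4,16),[0,12); WM=3
i=4 t=2 v=4: → [0,12); WM=3
i=5 t=5 v=9: → [4,16),[0,12); WM=3
i=6 t=5 v=9: → [4,16),[0,12); WM=3
i=7 t=9 v=9: → [8,20),[4,16),[0,12); WM=7
i=8 t=9 v=9: → [8,20),[4,16),[0,12); WM=7
i=9 t=10 v=6: → [8,20),[4,16),[0,12); WM=8
i=10 t=12 v=3: → [12,24),[8,20),[4,16); WM=10
i=11 t=16 v=5: → [16,28),[12,24),[8,20); WM=14; [0,12) fires=71
i=12 t=16 v=7: → [16,28),[12,24),[8,20); WM=14
i=13 t=18 v=3: → [16,28),[12,24),[8,20); WM=16; [4,16) fires=55
i=14 t=24 v=8: → [24,36),[20,32),[16,28); WM=22; [8,20) fires=42
i=15 t=11 v=2: DROP (t<22-4); WM=22
i=16 t=26 v=2: → [24,36),[20,32),[16,28); WM=24; [12,24) fires=18
i=17 t=17 v=7: DROP (t<24-4); WM=24
i=18 t=26 v=4: → [24,36),[20,32),[16,28); WM=24
i=19 t=29 v=9: → [28,40),[24,36),[20,32); WM=27
i=20 t=31 v=5: → [28,40),[24,36),[20,32); WM=29; [16,28) fires=29
i=21 t=26 v=3: → [24,36),[20,32),[16,28); WM=29
i=22 t=33 v=6: → [32,44),[28,40),[24,36); WM=31
i=23 t=35 v=1: → [32,44),[28,40),[24,36); WM=33; [20,32) fires=31

[0,12)=71 [4,16)=55 [8,20)=42 [12,24)=18 [16,28)=32 [20,32)=31 [24,36)=38 [28,40)=21 [32,44)=7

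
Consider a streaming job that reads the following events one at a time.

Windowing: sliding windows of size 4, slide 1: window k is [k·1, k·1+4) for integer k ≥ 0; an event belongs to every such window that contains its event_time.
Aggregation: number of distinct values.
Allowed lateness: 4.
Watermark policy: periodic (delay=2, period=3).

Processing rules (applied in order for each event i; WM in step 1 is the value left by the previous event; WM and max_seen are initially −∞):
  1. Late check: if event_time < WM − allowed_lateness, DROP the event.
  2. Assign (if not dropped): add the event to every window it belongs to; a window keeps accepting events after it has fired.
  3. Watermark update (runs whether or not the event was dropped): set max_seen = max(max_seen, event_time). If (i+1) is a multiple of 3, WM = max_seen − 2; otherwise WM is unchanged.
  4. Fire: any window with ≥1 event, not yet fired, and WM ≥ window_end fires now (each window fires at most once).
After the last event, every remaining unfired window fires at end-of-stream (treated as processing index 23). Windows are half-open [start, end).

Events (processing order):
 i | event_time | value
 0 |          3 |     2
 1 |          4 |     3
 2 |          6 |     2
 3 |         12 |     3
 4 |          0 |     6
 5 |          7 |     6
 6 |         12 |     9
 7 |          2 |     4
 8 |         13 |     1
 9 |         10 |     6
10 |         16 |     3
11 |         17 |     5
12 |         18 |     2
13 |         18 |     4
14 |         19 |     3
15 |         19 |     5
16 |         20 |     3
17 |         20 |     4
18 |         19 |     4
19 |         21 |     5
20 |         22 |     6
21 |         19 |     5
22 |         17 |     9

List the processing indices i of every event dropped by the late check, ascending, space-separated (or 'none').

i=0 t=3 v=2: → [3,7),[2,6),[1,5),[0,4); WM=−∞
i=1 t=4 v=3: → [4,8),[3,7),[2,6),[1,5); WM=−∞
i=2 t=6 v=2: → [6,10),[5,9),[4,8),[3,7); WM=4; [0,4) fires=1
i=3 t=12 v=3: → [12,16),[11,15),[10,14),[9,13); WM=4
i=4 t=0 v=6: → [0,4); WM=4
i=5 t=7 v=6: → [7,11),[6,10),[5,9),[4,8); WM=10; [1,5) fires=2 [2,6) fires=2 [3,7) fires=2 [4,8) fires=3 [5,9) fires=2 [6,10) fires=2
i=6 t=12 v=9: → [12,16),[11,15),[10,14),[9,13); WM=10
i=7 t=2 v=4: DROP (t<10-4); WM=10
i=8 t=13 v=1: → [13,17),[12,16),[11,15),[10,14); WM=11; [7,11) fires=1
i=9 t=10 v=6: → [10,14),[9,13),[8,12),[7,11); WM=11
i=10 t=16 v=3: → [16,20),[15,19),[14,18),[13,17); WM=11
i=11 t=17 v=5: → [17,21),[16,20),[15,19),[14,18); WM=15; [8,12) fires=1 [9,13) fires=3 [10,14) fires=4 [11,15) fires=3
i=12 t=18 v=2: → [18,22),[17,21),[16,20),[15,19); WM=15
i=13 t=18 v=4: → [18,22),[17,21),[16,20),[15,19); WM=15
i=14 t=19 v=3: → [19,23),[18,22),[17,21),[16,20); WM=17; [12,16) fires=3 [13,17) fires=2
i=15 t=19 v=5: → [19,23),[18,22),[17,21),[16,20); WM=17
i=16 t=20 v=3: → [20,24),[19,23),[18,22),[17,21); WM=17
i=17 t=20 v=4: → [20,24),[19,23),[18,22),[17,21); WM=18; [14,18) fires=2
i=18 t=19 v=4: → [19,23),[18,22),[17,21),[16,20); WM=18
i=19 t=21 v=5: → [21,25),[20,24),[19,23),[18,22); WM=18
i=20 t=22 v=6: → [22,26),[21,25),[20,24),[19,23); WM=20; [15,19) fires=4 [16,20) fires=4
i=21 t=19 v=5: → [19,23),[18,22),[17,21),[16,20); WM=20
i=22 t=17 v=9: → [17,21),[16,20),[15,19),[14,18); WM=20

7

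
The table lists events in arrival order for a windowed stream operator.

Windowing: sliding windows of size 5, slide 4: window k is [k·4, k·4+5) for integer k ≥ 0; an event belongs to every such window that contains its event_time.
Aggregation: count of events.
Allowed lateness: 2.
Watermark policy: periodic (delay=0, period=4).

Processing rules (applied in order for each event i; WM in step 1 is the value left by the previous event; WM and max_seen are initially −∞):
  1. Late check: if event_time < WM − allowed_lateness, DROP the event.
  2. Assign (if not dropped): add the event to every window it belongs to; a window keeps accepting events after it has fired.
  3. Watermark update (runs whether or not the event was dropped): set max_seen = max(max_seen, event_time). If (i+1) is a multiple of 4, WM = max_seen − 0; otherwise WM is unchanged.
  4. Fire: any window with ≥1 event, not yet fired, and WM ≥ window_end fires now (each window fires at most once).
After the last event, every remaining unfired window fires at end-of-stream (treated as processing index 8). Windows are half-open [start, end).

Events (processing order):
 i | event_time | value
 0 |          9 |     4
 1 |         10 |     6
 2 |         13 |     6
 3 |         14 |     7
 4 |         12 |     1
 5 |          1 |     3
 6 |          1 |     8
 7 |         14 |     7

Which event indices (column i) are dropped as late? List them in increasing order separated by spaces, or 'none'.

5 6

i=0 t=9 v=4: → [8,13); WM=−∞
i=1 t=10 v=6: → [8,13); WM=−∞
i=2 t=13 v=6: → [12,17); WM=−∞
i=3 t=14 v=7: → [12,17); WM=14; [8,13) fires=2
i=4 t=12 v=1: → [12,17),[8,13); WM=14
i=5 t=1 v=3: DROP (t<14-2); WM=14
i=6 t=1 v=8: DROP (t<14-2); WM=14
i=7 t=14 v=7: → [12,17); WM=14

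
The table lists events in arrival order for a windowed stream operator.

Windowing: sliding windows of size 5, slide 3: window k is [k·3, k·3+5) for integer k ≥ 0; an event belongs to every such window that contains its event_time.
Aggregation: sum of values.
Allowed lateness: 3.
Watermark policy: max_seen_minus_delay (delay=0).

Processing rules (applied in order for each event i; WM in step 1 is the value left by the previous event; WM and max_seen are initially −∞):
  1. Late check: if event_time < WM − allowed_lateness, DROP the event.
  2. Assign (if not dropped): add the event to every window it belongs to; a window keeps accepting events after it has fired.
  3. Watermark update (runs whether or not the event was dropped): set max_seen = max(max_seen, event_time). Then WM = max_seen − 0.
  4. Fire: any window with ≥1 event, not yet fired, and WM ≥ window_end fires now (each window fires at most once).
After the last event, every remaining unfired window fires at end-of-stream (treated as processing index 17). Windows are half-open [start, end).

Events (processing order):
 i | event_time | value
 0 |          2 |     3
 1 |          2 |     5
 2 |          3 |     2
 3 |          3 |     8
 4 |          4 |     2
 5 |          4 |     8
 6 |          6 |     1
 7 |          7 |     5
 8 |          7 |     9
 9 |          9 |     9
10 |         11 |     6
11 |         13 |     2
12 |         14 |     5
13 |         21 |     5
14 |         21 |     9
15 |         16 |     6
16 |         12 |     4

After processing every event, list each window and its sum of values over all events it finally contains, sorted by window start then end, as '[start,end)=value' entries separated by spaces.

[0,5)=28 [3,8)=35 [6,11)=24 [9,14)=17 [12,17)=7 [18,23)=14 [21,26)=14

i=0 t=2 v=3: → [0,5); WM=2
i=1 t=2 v=5: → [0,5); WM=2
i=2 t=3 v=2: → [3,8),[0,5); WM=3
i=3 t=3 v=8: → [3,8),[0,5); WM=3
i=4 t=4 v=2: → [3,8),[0,5); WM=4
i=5 t=4 v=8: → [3,8),[0,5); WM=4
i=6 t=6 v=1: → [6,11),[3,8); WM=6; [0,5) fires=28
i=7 t=7 v=5: → [6,11),[3,8); WM=7
i=8 t=7 v=9: → [6,11),[3,8); WM=7
i=9 t=9 v=9: → [9,14),[6,11); WM=9; [3,8) fires=35
i=10 t=11 v=6: → [9,14); WM=11; [6,11) fires=24
i=11 t=13 v=2: → [12,17),[9,14); WM=13
i=12 t=14 v=5: → [12,17); WM=14; [9,14) fires=17
i=13 t=21 v=5: → [21,26),[18,23); WM=21; [12,17) fires=7
i=14 t=21 v=9: → [21,26),[18,23); WM=21
i=15 t=16 v=6: DROP (t<21-3); WM=21
i=16 t=12 v=4: DROP (t<21-3); WM=21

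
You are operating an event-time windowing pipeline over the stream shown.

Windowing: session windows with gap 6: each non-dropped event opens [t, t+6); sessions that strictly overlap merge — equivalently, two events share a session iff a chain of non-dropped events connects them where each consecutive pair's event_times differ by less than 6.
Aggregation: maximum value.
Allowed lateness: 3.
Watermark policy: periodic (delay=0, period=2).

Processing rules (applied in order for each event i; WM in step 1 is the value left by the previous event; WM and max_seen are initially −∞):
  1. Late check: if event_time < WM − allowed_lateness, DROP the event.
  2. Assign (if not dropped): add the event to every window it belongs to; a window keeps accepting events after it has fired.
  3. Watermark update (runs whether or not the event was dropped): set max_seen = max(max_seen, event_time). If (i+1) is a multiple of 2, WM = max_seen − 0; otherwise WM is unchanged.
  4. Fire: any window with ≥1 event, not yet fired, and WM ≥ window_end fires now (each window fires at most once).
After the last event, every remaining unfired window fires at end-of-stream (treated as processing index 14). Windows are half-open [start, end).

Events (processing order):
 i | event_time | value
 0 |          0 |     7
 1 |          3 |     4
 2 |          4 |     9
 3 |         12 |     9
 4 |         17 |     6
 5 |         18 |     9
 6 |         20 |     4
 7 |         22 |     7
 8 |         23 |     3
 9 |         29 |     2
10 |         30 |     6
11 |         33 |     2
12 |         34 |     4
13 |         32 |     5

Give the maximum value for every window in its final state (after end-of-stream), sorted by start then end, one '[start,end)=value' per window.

i=0 t=0 v=7: → [0,6); WM=−∞
i=1 t=3 v=4: → [0,9); WM=3
i=2 t=4 v=9: → [0,10); WM=3
i=3 t=12 v=9: → [12,18); WM=12
i=4 t=17 v=6: → [12,23); WM=12
i=5 t=18 v=9: → [12,24); WM=18
i=6 t=20 v=4: → [12,26); WM=18
i=7 t=22 v=7: → [12,28); WM=22
i=8 t=23 v=3: → [12,29); WM=22
i=9 t=29 v=2: → [29,35); WM=29
i=10 t=30 v=6: → [29,36); WM=29
i=11 t=33 v=2: → [29,39); WM=33
i=12 t=34 v=4: → [29,40); WM=33
i=13 t=32 v=5: → [29,40); WM=34

[0,10)=9 [12,29)=9 [29,40)=6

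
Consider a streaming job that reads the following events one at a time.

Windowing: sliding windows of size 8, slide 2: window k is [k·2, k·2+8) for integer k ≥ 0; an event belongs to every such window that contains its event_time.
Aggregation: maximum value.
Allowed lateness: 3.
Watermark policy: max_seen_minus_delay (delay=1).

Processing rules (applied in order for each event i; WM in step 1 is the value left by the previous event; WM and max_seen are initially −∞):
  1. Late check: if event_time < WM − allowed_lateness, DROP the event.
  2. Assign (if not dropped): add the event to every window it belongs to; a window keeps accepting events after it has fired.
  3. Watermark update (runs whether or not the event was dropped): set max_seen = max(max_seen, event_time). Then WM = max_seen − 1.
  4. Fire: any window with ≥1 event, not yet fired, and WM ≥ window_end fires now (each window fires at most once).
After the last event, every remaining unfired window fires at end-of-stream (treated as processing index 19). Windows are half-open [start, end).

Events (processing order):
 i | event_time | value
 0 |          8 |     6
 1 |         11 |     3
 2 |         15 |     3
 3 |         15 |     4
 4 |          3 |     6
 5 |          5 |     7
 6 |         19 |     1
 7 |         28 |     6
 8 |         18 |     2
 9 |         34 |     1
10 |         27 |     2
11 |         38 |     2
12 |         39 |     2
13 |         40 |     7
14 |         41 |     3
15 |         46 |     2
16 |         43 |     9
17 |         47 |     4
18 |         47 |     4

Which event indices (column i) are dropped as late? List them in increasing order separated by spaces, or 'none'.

i=0 t=8 v=6: → [8,16),[6,14),[4,12),[2,10); WM=7
i=1 t=11 v=3: → [10,18),[8,16),[6,14),[4,12); WM=10; [2,10) fires=6
i=2 t=15 v=3: → [14,22),[12,20),[10,18),[8,16); WM=14; [4,12) fires=6 [6,14) fires=6
i=3 t=15 v=4: → [14,22),[12,20),[10,18),[8,16); WM=14
i=4 t=3 v=6: DROP (t<14-3); WM=14
i=5 t=5 v=7: DROP (t<14-3); WM=14
i=6 t=19 v=1: → [18,26),[16,24),[14,22),[12,20); WM=18; [8,16) fires=6 [10,18) fires=4
i=7 t=28 v=6: → [28,36),[26,34),[24,32),[22,30); WM=27; [12,20) fires=4 [14,22) fires=4 [16,24) fires=1 [18,26) fires=1
i=8 t=18 v=2: DROP (t<27-3); WM=27
i=9 t=34 v=1: → [34,42),[32,40),[30,38),[28,36); WM=33; [22,30) fires=6 [24,32) fires=6
i=10 t=27 v=2: DROP (t<33-3); WM=33
i=11 t=38 v=2: → [38,46),[36,44),[34,42),[32,40); WM=37; [26,34) fires=6 [28,36) fires=6
i=12 t=39 v=2: → [38,46),[36,44),[34,42),[32,40); WM=38; [30,38) fires=1
i=13 t=40 v=7: → [40,48),[38,46),[36,44),[34,42); WM=39
i=14 t=41 v=3: → [40,48),[38,46),[36,44),[34,42); WM=40; [32,40) fires=2
i=15 t=46 v=2: → [46,54),[44,52),[42,50),[40,48); WM=45; [34,42) fires=7 [36,44) fires=7
i=16 t=43 v=9: → [42,50),[40,48),[38,46),[36,44); WM=45
i=17 t=47 v=4: → [46,54),[44,52),[42,50),[40,48); WM=46; [38,46) fires=9
i=18 t=47 v=4: → [46,54),[44,52),[42,50),[40,48); WM=46

4 5 8 10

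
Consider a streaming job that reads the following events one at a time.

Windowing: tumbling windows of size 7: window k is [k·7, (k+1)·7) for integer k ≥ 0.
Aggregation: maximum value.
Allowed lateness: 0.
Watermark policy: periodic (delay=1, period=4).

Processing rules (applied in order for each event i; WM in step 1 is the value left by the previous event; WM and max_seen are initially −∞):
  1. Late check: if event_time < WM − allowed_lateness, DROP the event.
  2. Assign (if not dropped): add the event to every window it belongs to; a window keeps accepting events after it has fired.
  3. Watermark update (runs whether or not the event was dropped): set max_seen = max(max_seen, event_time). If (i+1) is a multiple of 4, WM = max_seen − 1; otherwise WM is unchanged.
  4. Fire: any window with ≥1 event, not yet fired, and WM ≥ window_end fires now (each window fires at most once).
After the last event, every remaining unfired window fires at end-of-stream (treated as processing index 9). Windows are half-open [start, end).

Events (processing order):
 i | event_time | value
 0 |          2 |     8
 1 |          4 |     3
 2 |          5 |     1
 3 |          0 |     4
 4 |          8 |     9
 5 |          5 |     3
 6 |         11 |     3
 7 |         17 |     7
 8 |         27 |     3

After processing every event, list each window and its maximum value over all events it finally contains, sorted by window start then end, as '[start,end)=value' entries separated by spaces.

i=0 t=2 v=8: → [0,7); WM=−∞
i=1 t=4 v=3: → [0,7); WM=−∞
i=2 t=5 v=1: → [0,7); WM=−∞
i=3 t=0 v=4: → [0,7); WM=4
i=4 t=8 v=9: → [7,14); WM=4
i=5 t=5 v=3: → [0,7); WM=4
i=6 t=11 v=3: → [7,14); WM=4
i=7 t=17 v=7: → [14,21); WM=16; [0,7) fires=8 [7,14) fires=9
i=8 t=27 v=3: → [21,28); WM=16

[0,7)=8 [7,14)=9 [14,21)=7 [21,28)=3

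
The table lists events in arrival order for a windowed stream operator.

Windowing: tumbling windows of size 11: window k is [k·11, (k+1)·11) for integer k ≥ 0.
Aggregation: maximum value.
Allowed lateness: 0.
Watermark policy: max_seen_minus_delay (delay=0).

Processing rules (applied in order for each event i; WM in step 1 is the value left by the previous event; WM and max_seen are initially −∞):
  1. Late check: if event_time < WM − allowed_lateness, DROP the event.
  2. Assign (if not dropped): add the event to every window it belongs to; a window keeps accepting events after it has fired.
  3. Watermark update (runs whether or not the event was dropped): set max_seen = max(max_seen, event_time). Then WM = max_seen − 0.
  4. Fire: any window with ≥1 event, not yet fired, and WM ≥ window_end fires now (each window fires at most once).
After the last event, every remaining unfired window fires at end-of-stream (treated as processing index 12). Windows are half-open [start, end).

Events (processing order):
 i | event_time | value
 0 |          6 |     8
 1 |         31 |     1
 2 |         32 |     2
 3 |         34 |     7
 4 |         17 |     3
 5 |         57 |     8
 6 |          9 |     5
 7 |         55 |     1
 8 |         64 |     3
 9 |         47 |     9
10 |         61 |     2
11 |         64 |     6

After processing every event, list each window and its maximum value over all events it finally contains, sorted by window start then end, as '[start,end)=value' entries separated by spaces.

[0,11)=8 [22,33)=2 [33,44)=7 [55,66)=8

i=0 t=6 v=8: → [0,11); WM=6
i=1 t=31 v=1: → [22,33); WM=31; [0,11) fires=8
i=2 t=32 v=2: → [22,33); WM=32
i=3 t=34 v=7: → [33,44); WM=34; [22,33) fires=2
i=4 t=17 v=3: DROP (t<34-0); WM=34
i=5 t=57 v=8: → [55,66); WM=57; [33,44) fires=7
i=6 t=9 v=5: DROP (t<57-0); WM=57
i=7 t=55 v=1: DROP (t<57-0); WM=57
i=8 t=64 v=3: → [55,66); WM=64
i=9 t=47 v=9: DROP (t<64-0); WM=64
i=10 t=61 v=2: DROP (t<64-0); WM=64
i=11 t=64 v=6: → [55,66); WM=64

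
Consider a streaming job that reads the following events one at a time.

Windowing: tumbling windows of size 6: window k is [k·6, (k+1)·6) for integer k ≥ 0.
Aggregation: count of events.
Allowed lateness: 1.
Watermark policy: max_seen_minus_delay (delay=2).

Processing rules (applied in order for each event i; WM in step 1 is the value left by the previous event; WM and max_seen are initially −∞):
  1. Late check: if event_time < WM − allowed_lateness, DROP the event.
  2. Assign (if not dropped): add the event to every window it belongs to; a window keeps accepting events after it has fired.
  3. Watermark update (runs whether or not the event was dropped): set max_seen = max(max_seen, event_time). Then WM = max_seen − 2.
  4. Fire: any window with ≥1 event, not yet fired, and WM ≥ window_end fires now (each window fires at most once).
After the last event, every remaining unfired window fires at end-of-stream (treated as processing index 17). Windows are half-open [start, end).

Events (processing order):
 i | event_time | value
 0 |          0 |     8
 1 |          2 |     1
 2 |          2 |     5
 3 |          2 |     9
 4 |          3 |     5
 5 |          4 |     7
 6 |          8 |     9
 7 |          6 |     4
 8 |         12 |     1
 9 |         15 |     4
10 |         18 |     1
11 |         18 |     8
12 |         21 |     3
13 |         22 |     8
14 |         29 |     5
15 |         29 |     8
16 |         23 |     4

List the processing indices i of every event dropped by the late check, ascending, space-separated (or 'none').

16

i=0 t=0 v=8: → [0,6); WM=-2
i=1 t=2 v=1: → [0,6); WM=0
i=2 t=2 v=5: → [0,6); WM=0
i=3 t=2 v=9: → [0,6); WM=0
i=4 t=3 v=5: → [0,6); WM=1
i=5 t=4 v=7: → [0,6); WM=2
i=6 t=8 v=9: → [6,12); WM=6; [0,6) fires=6
i=7 t=6 v=4: → [6,12); WM=6
i=8 t=12 v=1: → [12,18); WM=10
i=9 t=15 v=4: → [12,18); WM=13; [6,12) fires=2
i=10 t=18 v=1: → [18,24); WM=16
i=11 t=18 v=8: → [18,24); WM=16
i=12 t=21 v=3: → [18,24); WM=19; [12,18) fires=2
i=13 t=22 v=8: → [18,24); WM=20
i=14 t=29 v=5: → [24,30); WM=27; [18,24) fires=4
i=15 t=29 v=8: → [24,30); WM=27
i=16 t=23 v=4: DROP (t<27-1); WM=27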